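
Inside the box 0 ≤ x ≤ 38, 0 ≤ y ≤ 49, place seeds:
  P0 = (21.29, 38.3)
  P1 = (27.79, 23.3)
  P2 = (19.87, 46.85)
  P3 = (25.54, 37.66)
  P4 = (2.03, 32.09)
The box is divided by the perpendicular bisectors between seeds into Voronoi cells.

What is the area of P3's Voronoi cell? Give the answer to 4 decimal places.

Area of P3's cell: 231.7429

1. box [0,38]×[0,49]: [(0, 0) (38, 0) (38, 49) (0, 49)]
2. ⊥bis P3·P0 via (23.415,37.98): [(17.6957, 0) (38, 0) (38, 49) (25.0745, 49)]  |A|=814.1315
3. ⊥bis P3·P1 via (26.665,30.48): [(22.1798, 29.7772) (38, 32.256) (38, 49) (25.0745, 49)]  |A|=256.679
4. ⊥bis P3·P2 via (22.705,42.255): [(24.1974, 43.1758) (22.1798, 29.7772) (38, 32.256) (38, 49) (33.6374, 49)]  |A|=231.7429
5. ⊥bis P3·P4 via (13.785,34.875): [(24.1974, 43.1758) (22.1798, 29.7772) (38, 32.256) (38, 49) (33.6374, 49)]  |A|=231.7429
6. canonical 5-gon: [(24.1974, 43.1758) (22.1798, 29.7772) (38, 32.256) (38, 49) (33.6374, 49)]
7. shoelace: 231.7429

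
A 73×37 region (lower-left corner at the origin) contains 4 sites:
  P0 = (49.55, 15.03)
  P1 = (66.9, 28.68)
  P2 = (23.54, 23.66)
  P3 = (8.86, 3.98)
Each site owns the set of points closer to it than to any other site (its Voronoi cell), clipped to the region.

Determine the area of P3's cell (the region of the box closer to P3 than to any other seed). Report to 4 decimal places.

1. box [0,73]×[0,37]: [(0, 0) (73, 0) (73, 37) (0, 37)]
2. ⊥bis P3·P0 via (29.205,9.505): [(0, 0) (31.7862, 0) (21.7383, 37) (0, 37)]  |A|=990.2039
3. ⊥bis P3·P1 via (37.88,16.33): [(0, 0) (31.7862, 0) (21.7383, 37) (0, 37)]  |A|=990.2039
4. ⊥bis P3·P2 via (16.2,13.82): [(0, 25.9041) (0, 0) (31.7862, 0) (31.0392, 2.7509)]  |A|=445.7427
5. canonical 4-gon: [(0, 25.9041) (0, 0) (31.7862, 0) (31.0392, 2.7509)]
6. shoelace: 445.7427

Area of P3's cell: 445.7427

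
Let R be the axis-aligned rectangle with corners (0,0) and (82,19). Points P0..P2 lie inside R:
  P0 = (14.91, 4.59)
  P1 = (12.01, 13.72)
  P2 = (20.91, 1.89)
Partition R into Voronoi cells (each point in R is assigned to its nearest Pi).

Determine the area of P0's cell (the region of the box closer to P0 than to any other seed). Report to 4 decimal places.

Area of P0's cell: 150.0752

1. box [0,82]×[0,19]: [(0, 0) (82, 0) (82, 19) (0, 19)]
2. ⊥bis P0·P1 via (13.46,9.155): [(0, 4.8796) (0, 0) (82, 0) (82, 19) (44.4548, 19)]  |A|=1244.1414
3. ⊥bis P0·P2 via (17.91,3.24): [(21.7578, 11.7907) (0, 4.8796) (0, 0) (16.452, 0)]  |A|=150.0752
4. canonical 4-gon: [(21.7578, 11.7907) (0, 4.8796) (0, 0) (16.452, 0)]
5. shoelace: 150.0752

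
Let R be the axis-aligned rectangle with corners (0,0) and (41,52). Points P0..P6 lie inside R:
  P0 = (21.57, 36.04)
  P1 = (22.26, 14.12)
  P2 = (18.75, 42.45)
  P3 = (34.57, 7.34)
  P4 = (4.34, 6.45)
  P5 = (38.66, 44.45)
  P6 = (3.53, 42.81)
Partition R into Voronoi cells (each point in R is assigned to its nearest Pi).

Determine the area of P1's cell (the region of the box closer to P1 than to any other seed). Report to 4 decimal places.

Area of P1's cell: 428.1459

1. box [0,41]×[0,52]: [(0, 0) (41, 0) (41, 52) (0, 52)]
2. ⊥bis P1·P0 via (21.915,25.08): [(0, 24.3902) (0, 0) (41, 0) (41, 25.6808)]  |A|=1026.4538
3. ⊥bis P1·P2 via (20.505,28.285): [(0, 24.3902) (0, 0) (41, 0) (41, 25.6808)]  |A|=1026.4538
4. ⊥bis P1·P3 via (28.415,10.73): [(36.5727, 25.5414) (0, 24.3902) (0, 0) (22.5052, 0)]  |A|=733.4143
5. ⊥bis P1·P4 via (13.3,10.285): [(36.5727, 25.5414) (7.1663, 24.6157) (17.7021, 0) (22.5052, 0)]  |A|=428.1459
6. ⊥bis P1·P5 via (30.46,29.285): [(36.5727, 25.5414) (7.1663, 24.6157) (17.7021, 0) (22.5052, 0)]  |A|=428.1459
7. ⊥bis P1·P6 via (12.895,28.465): [(36.5727, 25.5414) (7.1663, 24.6157) (17.7021, 0) (22.5052, 0)]  |A|=428.1459
8. canonical 4-gon: [(36.5727, 25.5414) (7.1663, 24.6157) (17.7021, 0) (22.5052, 0)]
9. shoelace: 428.1459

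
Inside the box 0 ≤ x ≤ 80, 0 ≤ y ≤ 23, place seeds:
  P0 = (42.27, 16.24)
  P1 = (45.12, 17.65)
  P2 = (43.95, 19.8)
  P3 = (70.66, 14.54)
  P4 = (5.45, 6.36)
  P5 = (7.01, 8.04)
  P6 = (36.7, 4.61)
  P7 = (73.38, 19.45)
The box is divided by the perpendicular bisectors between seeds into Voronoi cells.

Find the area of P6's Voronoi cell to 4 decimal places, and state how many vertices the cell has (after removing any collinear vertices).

1. box [0,80]×[0,23]: [(0, 0) (80, 0) (80, 23) (0, 23)]
2. ⊥bis P6·P0 via (39.485,10.425): [(0, 0) (61.2521, 0) (13.2288, 23) (0, 23)]  |A|=856.5299
3. ⊥bis P6·P1 via (40.91,11.13): [(0, 0) (58.147, 0) (49.2296, 5.758) (13.2288, 23) (0, 23)]  |A|=847.5903
4. ⊥bis P6·P2 via (40.325,12.205): [(0, 0) (58.147, 0) (49.2296, 5.758) (13.2288, 23) (0, 23)]  |A|=847.5903
5. ⊥bis P6·P3 via (53.68,9.575): [(0, 0) (56.4798, 0) (56.0917, 1.3271) (49.2296, 5.758) (13.2288, 23) (0, 23)]  |A|=846.484
6. ⊥bis P6·P4 via (21.075,5.485): [(20.7678, 0) (56.4798, 0) (56.0917, 1.3271) (49.2296, 5.758) (21.8253, 18.8828)]  |A|=372.1829
7. ⊥bis P6·P5 via (21.855,6.325): [(21.1243, 0) (56.4798, 0) (56.0917, 1.3271) (49.2296, 5.758) (23.2282, 18.211)]  |A|=355.337
8. ⊥bis P6·P7 via (55.04,12.03): [(21.1243, 0) (56.4798, 0) (56.0917, 1.3271) (49.2296, 5.758) (23.2282, 18.211)]  |A|=355.337
9. canonical 5-gon: [(21.1243, 0) (56.4798, 0) (56.0917, 1.3271) (49.2296, 5.758) (23.2282, 18.211)]
10. shoelace: 355.337

Area of P6's cell: 355.3370 (5 vertices)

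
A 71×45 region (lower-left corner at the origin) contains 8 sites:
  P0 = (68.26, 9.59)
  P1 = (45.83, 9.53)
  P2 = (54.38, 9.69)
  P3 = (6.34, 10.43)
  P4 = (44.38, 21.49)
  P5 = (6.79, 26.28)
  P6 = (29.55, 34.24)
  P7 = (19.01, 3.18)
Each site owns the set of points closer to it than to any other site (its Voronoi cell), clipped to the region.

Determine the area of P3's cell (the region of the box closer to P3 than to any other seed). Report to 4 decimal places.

1. box [0,71]×[0,45]: [(0, 0) (71, 0) (71, 45) (0, 45)]
2. ⊥bis P3·P0 via (37.3,10.01): [(0, 0) (37.1642, 0) (37.7747, 45) (0, 45)]  |A|=1686.1247
3. ⊥bis P3·P1 via (26.085,9.98): [(0, 0) (25.8576, 0) (26.8831, 45) (0, 45)]  |A|=1186.6652
4. ⊥bis P3·P2 via (30.36,10.06): [(0, 0) (25.8576, 0) (26.8831, 45) (0, 45)]  |A|=1186.6652
5. ⊥bis P3·P4 via (25.36,15.96): [(0, 0) (25.8576, 0) (26.1587, 13.213) (16.9167, 45) (0, 45)]  |A|=1028.2641
6. ⊥bis P3·P5 via (6.565,18.355): [(0, 18.5414) (0, 0) (25.8576, 0) (26.1587, 13.213) (24.8143, 17.8369)]  |A|=470.2327
7. ⊥bis P3·P6 via (17.945,22.335): [(22.4918, 17.9028) (0, 18.5414) (0, 0) (25.8576, 0) (26.1587, 13.213) (25.7062, 14.7694)]  |A|=466.6999
8. ⊥bis P3·P7 via (12.675,6.805): [(19.0808, 17.9997) (0, 18.5414) (0, 0) (8.7811, 0)]  |A|=255.9202
9. canonical 4-gon: [(19.0808, 17.9997) (0, 18.5414) (0, 0) (8.7811, 0)]
10. shoelace: 255.9202

Area of P3's cell: 255.9202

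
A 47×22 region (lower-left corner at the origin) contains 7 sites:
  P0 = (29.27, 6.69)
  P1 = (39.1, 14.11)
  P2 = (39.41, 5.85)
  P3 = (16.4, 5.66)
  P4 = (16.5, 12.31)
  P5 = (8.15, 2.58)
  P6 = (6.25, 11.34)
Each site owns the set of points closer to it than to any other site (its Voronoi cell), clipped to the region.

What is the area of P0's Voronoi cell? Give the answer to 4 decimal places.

1. box [0,47]×[0,22]: [(0, 0) (47, 0) (47, 22) (0, 22)]
2. ⊥bis P0·P1 via (34.185,10.4): [(0, 0) (42.0353, 0) (25.4289, 22) (0, 22)]  |A|=742.1062
3. ⊥bis P0·P2 via (34.34,6.27): [(0, 0) (33.8206, 0) (34.633, 9.8065) (25.4289, 22) (0, 22)]  |A|=701.8275
4. ⊥bis P0·P3 via (22.835,6.175): [(23.3292, 0) (33.8206, 0) (34.633, 9.8065) (25.4289, 22) (21.5685, 22)]  |A|=207.9528
5. ⊥bis P0·P4 via (22.885,9.5): [(22.6175, 8.8923) (23.3292, 0) (33.8206, 0) (34.633, 9.8065) (27.297, 19.5252)]  |A|=166.93
6. ⊥bis P0·P5 via (18.71,4.635): [(22.6175, 8.8923) (23.3292, 0) (33.8206, 0) (34.633, 9.8065) (27.297, 19.5252)]  |A|=166.93
7. ⊥bis P0·P6 via (17.76,9.015): [(22.6175, 8.8923) (23.3292, 0) (33.8206, 0) (34.633, 9.8065) (27.297, 19.5252)]  |A|=166.93
8. canonical 5-gon: [(22.6175, 8.8923) (23.3292, 0) (33.8206, 0) (34.633, 9.8065) (27.297, 19.5252)]
9. shoelace: 166.93

Area of P0's cell: 166.9300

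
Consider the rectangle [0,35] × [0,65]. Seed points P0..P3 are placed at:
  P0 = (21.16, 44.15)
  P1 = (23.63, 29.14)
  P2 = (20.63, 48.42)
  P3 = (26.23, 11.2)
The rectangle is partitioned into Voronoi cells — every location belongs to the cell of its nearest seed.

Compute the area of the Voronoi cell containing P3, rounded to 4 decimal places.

Area of P3's cell: 668.2616

1. box [0,35]×[0,65]: [(0, 0) (35, 0) (35, 65) (0, 65)]
2. ⊥bis P3·P0 via (23.695,27.675): [(0, 24.0291) (0, 0) (35, 0) (35, 29.4145)]  |A|=935.2622
3. ⊥bis P3·P1 via (24.93,20.17): [(0, 16.557) (0, 0) (35, 0) (35, 21.6294)]  |A|=668.2616
4. ⊥bis P3·P2 via (23.43,29.81): [(0, 16.557) (0, 0) (35, 0) (35, 21.6294)]  |A|=668.2616
5. canonical 4-gon: [(0, 16.557) (0, 0) (35, 0) (35, 21.6294)]
6. shoelace: 668.2616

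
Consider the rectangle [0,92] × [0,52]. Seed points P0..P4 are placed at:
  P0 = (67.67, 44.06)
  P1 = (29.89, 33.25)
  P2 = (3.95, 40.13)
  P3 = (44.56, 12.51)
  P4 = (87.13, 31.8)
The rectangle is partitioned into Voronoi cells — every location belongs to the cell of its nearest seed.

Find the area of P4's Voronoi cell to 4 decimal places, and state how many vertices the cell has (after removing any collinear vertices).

Area of P4's cell: 918.8144 (5 vertices)

1. box [0,92]×[0,52]: [(0, 0) (92, 0) (92, 52) (0, 52)]
2. ⊥bis P4·P0 via (77.4,37.93): [(53.5037, 0) (92, 0) (92, 52) (86.2642, 52)]  |A|=1150.0332
3. ⊥bis P4·P1 via (58.51,32.525): [(57.8613, 6.9167) (57.6861, 0) (92, 0) (92, 52) (86.2642, 52)]  |A|=1135.5691
4. ⊥bis P4·P2 via (45.54,35.965): [(57.8613, 6.9167) (57.6861, 0) (92, 0) (92, 52) (86.2642, 52)]  |A|=1135.5691
5. ⊥bis P4·P3 via (65.845,22.155): [(66.5213, 20.6625) (75.8842, 0) (92, 0) (92, 52) (86.2642, 52)]  |A|=918.8144
6. canonical 5-gon: [(66.5213, 20.6625) (75.8842, 0) (92, 0) (92, 52) (86.2642, 52)]
7. shoelace: 918.8144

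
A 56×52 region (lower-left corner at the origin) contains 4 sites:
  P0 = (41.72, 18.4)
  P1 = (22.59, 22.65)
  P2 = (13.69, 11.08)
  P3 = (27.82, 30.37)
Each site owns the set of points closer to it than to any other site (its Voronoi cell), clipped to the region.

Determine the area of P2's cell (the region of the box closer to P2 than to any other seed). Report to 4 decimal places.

Area of P2's cell: 582.5136

1. box [0,56]×[0,52]: [(0, 0) (56, 0) (56, 52) (0, 52)]
2. ⊥bis P2·P0 via (27.705,14.74): [(0, 0) (31.5543, 0) (17.9746, 52) (0, 52)]  |A|=1287.7522
3. ⊥bis P2·P1 via (18.14,16.865): [(0, 30.8188) (0, 0) (31.5543, 0) (29.415, 8.1919)]  |A|=582.5136
4. ⊥bis P2·P3 via (20.755,20.725): [(0, 30.8188) (0, 0) (31.5543, 0) (29.415, 8.1919)]  |A|=582.5136
5. canonical 4-gon: [(0, 30.8188) (0, 0) (31.5543, 0) (29.415, 8.1919)]
6. shoelace: 582.5136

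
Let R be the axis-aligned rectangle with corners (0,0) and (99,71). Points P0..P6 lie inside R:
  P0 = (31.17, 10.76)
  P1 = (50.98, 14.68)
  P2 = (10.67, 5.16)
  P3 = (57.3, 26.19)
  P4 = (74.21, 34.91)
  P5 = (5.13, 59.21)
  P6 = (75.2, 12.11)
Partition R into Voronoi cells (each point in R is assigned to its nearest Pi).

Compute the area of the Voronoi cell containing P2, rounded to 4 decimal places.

Area of P2's cell: 600.6544

1. box [0,99]×[0,71]: [(0, 0) (99, 0) (99, 71) (0, 71)]
2. ⊥bis P2·P0 via (20.92,7.96): [(0, 0) (23.0944, 0) (3.6993, 71) (0, 71)]  |A|=951.1783
3. ⊥bis P2·P1 via (30.825,9.92): [(0, 0) (23.0944, 0) (3.6993, 71) (0, 71)]  |A|=951.1783
4. ⊥bis P2·P3 via (33.985,15.675): [(0, 0) (23.0944, 0) (3.6993, 71) (0, 71)]  |A|=951.1783
5. ⊥bis P2·P4 via (42.44,20.035): [(0, 0) (23.0944, 0) (3.6993, 71) (0, 71)]  |A|=951.1783
6. ⊥bis P2·P5 via (7.9,32.185): [(0, 31.3753) (0, 0) (23.0944, 0) (14.1281, 32.8234)]  |A|=600.6544
7. ⊥bis P2·P6 via (42.935,8.635): [(0, 31.3753) (0, 0) (23.0944, 0) (14.1281, 32.8234)]  |A|=600.6544
8. canonical 4-gon: [(0, 31.3753) (0, 0) (23.0944, 0) (14.1281, 32.8234)]
9. shoelace: 600.6544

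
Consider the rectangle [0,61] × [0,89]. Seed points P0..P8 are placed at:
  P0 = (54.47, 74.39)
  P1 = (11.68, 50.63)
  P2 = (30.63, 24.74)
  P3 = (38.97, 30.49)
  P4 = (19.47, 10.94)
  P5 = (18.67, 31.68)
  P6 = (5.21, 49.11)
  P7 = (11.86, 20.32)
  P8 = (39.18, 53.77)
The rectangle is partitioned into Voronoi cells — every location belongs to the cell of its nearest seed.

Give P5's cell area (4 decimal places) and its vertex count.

1. box [0,61]×[0,89]: [(0, 0) (61, 0) (61, 89) (0, 89)]
2. ⊥bis P5·P0 via (36.57,53.035): [(0, 83.6884) (0, 0) (61, 0) (61, 32.5575)]  |A|=3545.4995
3. ⊥bis P5·P1 via (15.175,41.155): [(39.874, 50.2656) (0, 35.5575) (0, 0) (61, 0) (61, 32.5575)]  |A|=2585.9145
4. ⊥bis P5·P2 via (24.65,28.21): [(36.7875, 49.1271) (0, 35.5575) (0, 0) (8.2807, 0)]  |A|=857.4378
5. ⊥bis P5·P3 via (28.82,31.085): [(29.1011, 35.8808) (29.7249, 46.522) (0, 35.5575) (0, 0) (8.2807, 0)]  |A|=820.6733
6. ⊥bis P5·P4 via (19.07,21.31): [(20.6822, 21.3722) (29.1011, 35.8808) (29.7249, 46.522) (0, 35.5575) (0, 20.5744)]  |A|=519.423
7. ⊥bis P5·P6 via (11.94,40.395): [(20.6822, 21.3722) (29.1011, 35.8808) (29.7249, 46.522) (10.8658, 39.5655) (0, 31.1746) (0, 20.5744)]  |A|=495.611
8. ⊥bis P5·P7 via (15.265,26): [(21.2765, 22.3963) (29.1011, 35.8808) (29.7249, 46.522) (10.8658, 39.5655) (2.8989, 33.4131)]  |A|=335.9526
9. ⊥bis P5·P8 via (28.925,42.725): [(21.2765, 22.3963) (29.1011, 35.8808) (29.4725, 42.2166) (26.2257, 45.2312) (10.8658, 39.5655) (2.8989, 33.4131)]  |A|=328.5829
10. canonical 6-gon: [(21.2765, 22.3963) (29.1011, 35.8808) (29.4725, 42.2166) (26.2257, 45.2312) (10.8658, 39.5655) (2.8989, 33.4131)]
11. shoelace: 328.5829

Area of P5's cell: 328.5829 (6 vertices)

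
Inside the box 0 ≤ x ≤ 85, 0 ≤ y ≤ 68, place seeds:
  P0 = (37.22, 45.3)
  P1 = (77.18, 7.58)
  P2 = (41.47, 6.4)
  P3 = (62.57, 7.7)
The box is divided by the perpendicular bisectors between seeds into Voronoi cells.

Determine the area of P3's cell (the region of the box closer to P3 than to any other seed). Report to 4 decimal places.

1. box [0,85]×[0,68]: [(0, 0) (85, 0) (85, 68) (0, 68)]
2. ⊥bis P3·P0 via (49.895,26.5): [(10.5893, 0) (85, 0) (85, 50.1679)]  |A|=1866.5135
3. ⊥bis P3·P1 via (69.875,7.64): [(70.142, 40.1506) (10.5893, 0) (69.8122, 0)]  |A|=1188.9185
4. ⊥bis P3·P2 via (52.02,7.05): [(70.142, 40.1506) (50.7847, 27.0998) (52.4544, 0) (69.8122, 0)]  |A|=621.6501
5. canonical 4-gon: [(70.142, 40.1506) (50.7847, 27.0998) (52.4544, 0) (69.8122, 0)]
6. shoelace: 621.6501

Area of P3's cell: 621.6501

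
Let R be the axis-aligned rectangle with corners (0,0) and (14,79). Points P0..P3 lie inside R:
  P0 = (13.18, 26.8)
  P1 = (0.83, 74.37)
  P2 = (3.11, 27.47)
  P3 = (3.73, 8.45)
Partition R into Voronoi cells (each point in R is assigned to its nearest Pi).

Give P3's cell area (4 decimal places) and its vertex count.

1. box [0,14]×[0,79]: [(0, 0) (14, 0) (14, 79) (0, 79)]
2. ⊥bis P3·P0 via (8.455,17.625): [(0, 21.9792) (0, 0) (14, 0) (14, 14.7694)]  |A|=257.2403
3. ⊥bis P3·P1 via (2.28,41.41): [(0, 21.9792) (0, 0) (14, 0) (14, 14.7694)]  |A|=257.2403
4. ⊥bis P3·P2 via (3.42,17.96): [(7.5435, 18.0944) (0, 17.8485) (0, 0) (14, 0) (14, 14.7694)]  |A|=241.6604
5. canonical 5-gon: [(7.5435, 18.0944) (0, 17.8485) (0, 0) (14, 0) (14, 14.7694)]
6. shoelace: 241.6604

Area of P3's cell: 241.6604 (5 vertices)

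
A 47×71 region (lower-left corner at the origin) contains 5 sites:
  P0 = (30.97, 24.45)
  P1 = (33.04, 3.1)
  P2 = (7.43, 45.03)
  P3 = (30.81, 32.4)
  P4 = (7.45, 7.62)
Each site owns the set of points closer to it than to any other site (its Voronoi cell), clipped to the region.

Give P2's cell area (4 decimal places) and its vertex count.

1. box [0,47]×[0,71]: [(0, 0) (47, 0) (47, 71) (0, 71)]
2. ⊥bis P2·P0 via (19.2,34.74): [(0, 12.7785) (47, 66.5384) (47, 71) (0, 71)]  |A|=1473.0522
3. ⊥bis P2·P1 via (20.235,24.065): [(0, 12.7785) (47, 66.5384) (47, 71) (0, 71)]  |A|=1473.0522
4. ⊥bis P2·P3 via (19.12,38.715): [(0, 12.7785) (13.3708, 28.0724) (36.5605, 71) (0, 71)]  |A|=1173.9623
5. ⊥bis P2·P4 via (7.44,26.325): [(0, 26.321) (11.8452, 26.3274) (13.3708, 28.0724) (36.5605, 71) (0, 71)]  |A|=1093.7553
6. canonical 5-gon: [(0, 26.321) (11.8452, 26.3274) (13.3708, 28.0724) (36.5605, 71) (0, 71)]
7. shoelace: 1093.7553

Area of P2's cell: 1093.7553 (5 vertices)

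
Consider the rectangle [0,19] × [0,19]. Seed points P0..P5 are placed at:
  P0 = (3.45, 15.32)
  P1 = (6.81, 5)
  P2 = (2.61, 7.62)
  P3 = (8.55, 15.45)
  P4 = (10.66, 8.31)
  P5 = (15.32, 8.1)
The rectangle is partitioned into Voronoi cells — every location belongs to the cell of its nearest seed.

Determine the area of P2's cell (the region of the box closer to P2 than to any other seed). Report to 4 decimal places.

1. box [0,19]×[0,19]: [(0, 0) (19, 0) (19, 19) (0, 19)]
2. ⊥bis P2·P0 via (3.03,11.47): [(0, 11.8005) (0, 0) (19, 0) (19, 9.7278)]  |A|=204.5195
3. ⊥bis P2·P1 via (4.71,6.31): [(7.6167, 10.9696) (0, 11.8005) (0, 0) (0.7738, 0)]  |A|=49.1847
4. ⊥bis P2·P3 via (5.58,11.535): [(7.2019, 10.3046) (6.1084, 11.1342) (0, 11.8005) (0, 0) (0.7738, 0)]  |A|=48.649
5. ⊥bis P2·P4 via (6.635,7.965): [(6.5272, 9.223) (6.3811, 10.9273) (6.1084, 11.1342) (0, 11.8005) (0, 0) (0.7738, 0)]  |A|=47.9951
6. ⊥bis P2·P5 via (8.965,7.86): [(6.5272, 9.223) (6.3811, 10.9273) (6.1084, 11.1342) (0, 11.8005) (0, 0) (0.7738, 0)]  |A|=47.9951
7. canonical 6-gon: [(6.5272, 9.223) (6.3811, 10.9273) (6.1084, 11.1342) (0, 11.8005) (0, 0) (0.7738, 0)]
8. shoelace: 47.9951

Area of P2's cell: 47.9951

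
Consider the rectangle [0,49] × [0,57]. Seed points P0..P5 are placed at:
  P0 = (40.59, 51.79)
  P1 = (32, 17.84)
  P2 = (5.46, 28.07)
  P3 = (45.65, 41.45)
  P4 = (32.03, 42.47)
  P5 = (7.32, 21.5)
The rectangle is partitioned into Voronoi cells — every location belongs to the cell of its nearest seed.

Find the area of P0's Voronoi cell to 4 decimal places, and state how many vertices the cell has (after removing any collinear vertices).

Area of P0's cell: 182.3989 (4 vertices)

1. box [0,49]×[0,57]: [(0, 0) (49, 0) (49, 57) (0, 57)]
2. ⊥bis P0·P1 via (36.295,34.815): [(0, 43.9983) (49, 31.6004) (49, 57) (0, 57)]  |A|=940.8313
3. ⊥bis P0·P2 via (23.025,39.93): [(24.4561, 37.8105) (49, 31.6004) (49, 57) (11.4992, 57)]  |A|=671.5137
4. ⊥bis P0·P3 via (43.12,46.62): [(24.4561, 37.8105) (24.8924, 37.7001) (49, 49.4974) (49, 57) (11.4992, 57)]  |A|=455.7857
5. ⊥bis P0·P4 via (36.31,47.13): [(39.0394, 44.6231) (49, 49.4974) (49, 57) (25.5637, 57)]  |A|=182.3989
6. ⊥bis P0·P5 via (23.955,36.645): [(39.0394, 44.6231) (49, 49.4974) (49, 57) (25.5637, 57)]  |A|=182.3989
7. canonical 4-gon: [(39.0394, 44.6231) (49, 49.4974) (49, 57) (25.5637, 57)]
8. shoelace: 182.3989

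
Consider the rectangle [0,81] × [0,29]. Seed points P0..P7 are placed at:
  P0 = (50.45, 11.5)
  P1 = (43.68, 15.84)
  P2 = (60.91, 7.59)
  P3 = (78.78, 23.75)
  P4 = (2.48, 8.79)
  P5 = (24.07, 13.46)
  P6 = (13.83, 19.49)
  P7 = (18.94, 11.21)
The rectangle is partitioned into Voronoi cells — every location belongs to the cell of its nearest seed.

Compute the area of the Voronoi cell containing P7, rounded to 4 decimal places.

Area of P7's cell: 183.5199

1. box [0,81]×[0,29]: [(0, 0) (81, 0) (81, 29) (0, 29)]
2. ⊥bis P7·P0 via (34.695,11.355): [(0, 0) (34.7995, 0) (34.5326, 29) (0, 29)]  |A|=1005.3156
3. ⊥bis P7·P1 via (31.31,13.525): [(0, 0) (33.8412, 0) (28.4139, 29) (0, 29)]  |A|=902.6984
4. ⊥bis P7·P2 via (39.925,9.4): [(0, 0) (33.8412, 0) (28.4139, 29) (0, 29)]  |A|=902.6984
5. ⊥bis P7·P3 via (48.86,17.48): [(0, 0) (33.8412, 0) (28.4139, 29) (0, 29)]  |A|=902.6984
6. ⊥bis P7·P4 via (10.71,10): [(12.1802, 0) (33.8412, 0) (28.4139, 29) (7.9166, 29)]  |A|=611.295
7. ⊥bis P7·P5 via (21.505,12.335): [(12.1802, 0) (26.9151, 0) (14.1958, 29) (7.9166, 29)]  |A|=304.7042
8. ⊥bis P7·P6 via (16.385,15.35): [(10.4609, 11.694) (12.1802, 0) (26.9151, 0) (19.3737, 17.1945)]  |A|=183.5199
9. canonical 4-gon: [(10.4609, 11.694) (12.1802, 0) (26.9151, 0) (19.3737, 17.1945)]
10. shoelace: 183.5199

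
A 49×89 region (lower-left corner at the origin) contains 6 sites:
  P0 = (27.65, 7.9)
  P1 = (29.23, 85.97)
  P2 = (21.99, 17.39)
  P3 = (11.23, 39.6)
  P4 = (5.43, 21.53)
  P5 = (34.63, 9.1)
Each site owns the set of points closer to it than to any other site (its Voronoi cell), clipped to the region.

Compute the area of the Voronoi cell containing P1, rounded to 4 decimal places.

1. box [0,49]×[0,89]: [(0, 0) (49, 0) (49, 89) (0, 89)]
2. ⊥bis P1·P0 via (28.44,46.935): [(0, 47.5106) (49, 46.5189) (49, 89) (0, 89)]  |A|=2057.2778
3. ⊥bis P1·P2 via (25.61,51.68): [(0, 54.3837) (49, 49.2107) (49, 89) (0, 89)]  |A|=1822.938
4. ⊥bis P1·P3 via (20.23,62.785): [(0, 70.6379) (49, 51.617) (49, 89) (0, 89)]  |A|=1365.7543
5. ⊥bis P1·P4 via (17.33,53.75): [(0, 70.6379) (49, 51.617) (49, 89) (0, 89)]  |A|=1365.7543
6. ⊥bis P1·P5 via (31.93,47.535): [(0, 70.6379) (49, 51.617) (49, 89) (0, 89)]  |A|=1365.7543
7. canonical 4-gon: [(0, 70.6379) (49, 51.617) (49, 89) (0, 89)]
8. shoelace: 1365.7543

Area of P1's cell: 1365.7543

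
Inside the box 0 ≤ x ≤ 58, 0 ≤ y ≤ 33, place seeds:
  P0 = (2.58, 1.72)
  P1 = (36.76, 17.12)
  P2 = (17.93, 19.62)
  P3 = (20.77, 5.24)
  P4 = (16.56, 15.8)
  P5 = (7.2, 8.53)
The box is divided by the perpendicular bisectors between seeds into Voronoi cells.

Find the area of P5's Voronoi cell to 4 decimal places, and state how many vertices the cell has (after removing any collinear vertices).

1. box [0,58]×[0,33]: [(0, 0) (58, 0) (58, 33) (0, 33)]
2. ⊥bis P5·P0 via (4.89,5.125): [(0, 8.4424) (12.4444, 0) (58, 0) (58, 33) (0, 33)]  |A|=1861.4695
3. ⊥bis P5·P1 via (21.98,12.825): [(0, 8.4424) (12.4444, 0) (25.7069, 0) (16.1172, 33) (0, 33)]  |A|=637.5675
4. ⊥bis P5·P2 via (12.565,14.075): [(0, 26.2321) (0, 8.4424) (12.4444, 0) (25.7069, 0) (25.1572, 1.8916)]  |A|=301.7459
5. ⊥bis P5·P3 via (13.985,6.885): [(15.1272, 11.596) (0, 26.2321) (0, 8.4424) (12.3339, 0.0749)]  |A|=217.2899
6. ⊥bis P5·P4 via (11.88,12.165): [(14.4598, 8.8435) (3.8387, 22.518) (0, 26.2321) (0, 8.4424) (12.3339, 0.0749)]  |A|=198.1099
7. canonical 5-gon: [(14.4598, 8.8435) (3.8387, 22.518) (0, 26.2321) (0, 8.4424) (12.3339, 0.0749)]
8. shoelace: 198.1099

Area of P5's cell: 198.1099 (5 vertices)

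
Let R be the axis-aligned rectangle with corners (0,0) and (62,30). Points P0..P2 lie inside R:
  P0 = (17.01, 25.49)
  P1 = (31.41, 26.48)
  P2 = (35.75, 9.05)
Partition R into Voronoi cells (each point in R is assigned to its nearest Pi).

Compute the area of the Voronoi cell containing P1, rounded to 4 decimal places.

Area of P1's cell: 369.5249

1. box [0,62]×[0,30]: [(0, 0) (62, 0) (62, 30) (0, 30)]
2. ⊥bis P1·P0 via (24.21,25.985): [(25.9965, 0) (62, 0) (62, 30) (23.934, 30)]  |A|=1111.0434
3. ⊥bis P1·P2 via (33.58,17.765): [(24.9233, 15.6095) (62, 24.8415) (62, 30) (23.934, 30)]  |A|=369.5249
4. canonical 4-gon: [(24.9233, 15.6095) (62, 24.8415) (62, 30) (23.934, 30)]
5. shoelace: 369.5249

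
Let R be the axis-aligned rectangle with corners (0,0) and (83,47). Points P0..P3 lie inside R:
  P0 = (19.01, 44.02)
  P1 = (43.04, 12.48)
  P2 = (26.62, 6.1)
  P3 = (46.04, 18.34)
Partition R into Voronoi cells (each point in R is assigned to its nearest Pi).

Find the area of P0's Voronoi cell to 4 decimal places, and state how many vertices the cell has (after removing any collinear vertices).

1. box [0,83]×[0,47]: [(0, 0) (83, 0) (83, 47) (0, 47)]
2. ⊥bis P0·P1 via (31.025,28.25): [(0, 4.6124) (55.6349, 47) (0, 47)]  |A|=1179.1149
3. ⊥bis P0·P2 via (22.815,25.06): [(0, 20.4814) (28.2767, 26.1561) (55.6349, 47) (0, 47)]  |A|=954.7538
4. ⊥bis P0·P3 via (32.525,31.18): [(0, 20.4814) (27.6284, 26.026) (47.5549, 47) (0, 47)]  |A|=865.0423
5. canonical 4-gon: [(0, 20.4814) (27.6284, 26.026) (47.5549, 47) (0, 47)]
6. shoelace: 865.0423

Area of P0's cell: 865.0423 (4 vertices)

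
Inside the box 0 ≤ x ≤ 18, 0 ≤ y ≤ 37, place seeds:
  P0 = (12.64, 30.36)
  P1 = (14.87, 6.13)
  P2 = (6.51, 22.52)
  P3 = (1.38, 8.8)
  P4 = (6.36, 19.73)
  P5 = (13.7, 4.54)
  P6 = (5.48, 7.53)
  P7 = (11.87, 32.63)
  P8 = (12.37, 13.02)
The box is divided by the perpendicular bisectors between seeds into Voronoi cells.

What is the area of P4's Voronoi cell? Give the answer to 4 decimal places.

1. box [0,18]×[0,37]: [(0, 0) (18, 0) (18, 37) (0, 37)]
2. ⊥bis P4·P0 via (9.5,25.045): [(0, 30.6574) (0, 0) (18, 0) (18, 20.0234)]  |A|=456.127
3. ⊥bis P4·P1 via (10.615,12.93): [(0, 30.6574) (0, 6.2878) (18, 17.5511) (18, 20.0234)]  |A|=241.5772
4. ⊥bis P4·P2 via (6.435,21.125): [(17.1064, 20.5513) (0, 21.471) (0, 6.2878) (18, 17.5511) (18, 20.0234)]  |A|=163.0035
5. ⊥bis P4·P3 via (3.87,14.265): [(17.1064, 20.5513) (0, 21.471) (0, 16.0283) (9.0076, 11.9242) (18, 17.5511) (18, 20.0234)]  |A|=119.1345
6. ⊥bis P4·P5 via (10.03,12.135): [(17.1064, 20.5513) (0, 21.471) (0, 16.0283) (9.0076, 11.9242) (18, 17.5511) (18, 20.0234)]  |A|=119.1345
7. ⊥bis P4·P6 via (5.92,13.63): [(17.1064, 20.5513) (0, 21.471) (0, 16.0283) (5.1402, 13.6862) (11.1328, 13.254) (18, 17.5511) (18, 20.0234)]  |A|=114.6907
8. ⊥bis P4·P7 via (9.115,26.18): [(17.1064, 20.5513) (0, 21.471) (0, 16.0283) (5.1402, 13.6862) (11.1328, 13.254) (18, 17.5511) (18, 20.0234)]  |A|=114.6907
9. ⊥bis P4·P8 via (9.365,16.375): [(14.202, 20.7074) (0, 21.471) (0, 16.0283) (5.1402, 13.6862) (6.2719, 13.6046)]  |A|=71.6482
10. canonical 5-gon: [(14.202, 20.7074) (0, 21.471) (0, 16.0283) (5.1402, 13.6862) (6.2719, 13.6046)]
11. shoelace: 71.6482

Area of P4's cell: 71.6482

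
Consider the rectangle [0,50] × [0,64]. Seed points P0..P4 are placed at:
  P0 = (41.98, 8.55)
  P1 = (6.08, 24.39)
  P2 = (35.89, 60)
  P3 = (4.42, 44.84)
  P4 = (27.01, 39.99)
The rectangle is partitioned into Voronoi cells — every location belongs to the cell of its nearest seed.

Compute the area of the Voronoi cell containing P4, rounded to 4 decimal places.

1. box [0,50]×[0,64]: [(0, 0) (50, 0) (50, 64) (0, 64)]
2. ⊥bis P4·P0 via (34.495,24.27): [(0, 7.8454) (50, 31.6526) (50, 64) (0, 64)]  |A|=2212.5499
3. ⊥bis P4·P1 via (16.545,32.19): [(0, 54.3879) (25.6036, 20.0364) (50, 31.6526) (50, 64) (0, 64)]  |A|=1616.7224
4. ⊥bis P4·P2 via (31.45,49.995): [(0, 63.9518) (0, 54.3879) (25.6036, 20.0364) (50, 31.6526) (50, 41.7629)]  |A|=1059.5909
5. ⊥bis P4·P3 via (15.715,42.415): [(18.5696, 55.711) (14.1963, 35.3412) (25.6036, 20.0364) (50, 31.6526) (50, 41.7629)]  |A|=784.5548
6. canonical 5-gon: [(18.5696, 55.711) (14.1963, 35.3412) (25.6036, 20.0364) (50, 31.6526) (50, 41.7629)]
7. shoelace: 784.5548

Area of P4's cell: 784.5548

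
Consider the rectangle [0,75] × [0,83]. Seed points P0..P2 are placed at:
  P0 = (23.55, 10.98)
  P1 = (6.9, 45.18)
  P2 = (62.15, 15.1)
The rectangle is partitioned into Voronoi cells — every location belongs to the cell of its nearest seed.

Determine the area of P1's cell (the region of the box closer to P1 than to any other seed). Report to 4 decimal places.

1. box [0,75]×[0,83]: [(0, 0) (75, 0) (75, 83) (0, 83)]
2. ⊥bis P1·P0 via (15.225,28.08): [(0, 20.6678) (75, 57.181) (75, 83) (0, 83)]  |A|=3305.6694
3. ⊥bis P1·P2 via (34.525,30.14): [(0, 20.6678) (39.9594, 40.1218) (63.3038, 83) (0, 83)]  |A|=2602.5564
4. canonical 4-gon: [(0, 20.6678) (39.9594, 40.1218) (63.3038, 83) (0, 83)]
5. shoelace: 2602.5564

Area of P1's cell: 2602.5564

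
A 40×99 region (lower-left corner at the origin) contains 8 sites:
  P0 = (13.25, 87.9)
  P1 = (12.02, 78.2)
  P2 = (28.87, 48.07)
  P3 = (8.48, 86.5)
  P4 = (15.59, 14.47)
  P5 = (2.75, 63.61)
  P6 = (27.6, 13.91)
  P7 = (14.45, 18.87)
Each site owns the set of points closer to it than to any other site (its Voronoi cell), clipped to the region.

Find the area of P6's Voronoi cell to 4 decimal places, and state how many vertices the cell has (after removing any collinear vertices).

Area of P6's cell: 539.8699 (5 vertices)

1. box [0,40]×[0,99]: [(0, 0) (40, 0) (40, 99) (0, 99)]
2. ⊥bis P6·P0 via (20.425,50.905): [(0, 46.9437) (0, 0) (40, 0) (40, 54.7015)]  |A|=2032.9029
3. ⊥bis P6·P1 via (19.81,46.055): [(0, 41.2543) (0, 0) (40, 0) (40, 50.9478)]  |A|=1844.0418
4. ⊥bis P6·P2 via (28.235,30.99): [(0, 32.0397) (0, 0) (40, 0) (40, 30.5526)]  |A|=1251.8464
5. ⊥bis P6·P3 via (18.04,50.205): [(0, 32.0397) (0, 0) (40, 0) (40, 30.5526)]  |A|=1251.8464
6. ⊥bis P6·P4 via (21.595,14.19): [(22.3885, 31.2074) (20.9334, 0) (40, 0) (40, 30.5526)]  |A|=566.5487
7. ⊥bis P6·P5 via (15.175,38.76): [(22.3885, 31.2074) (20.9334, 0) (40, 0) (40, 30.5526)]  |A|=566.5487
8. ⊥bis P6·P7 via (21.025,16.39): [(26.5555, 31.0524) (21.7925, 18.4247) (20.9334, 0) (40, 0) (40, 30.5526)]  |A|=539.8699
9. canonical 5-gon: [(26.5555, 31.0524) (21.7925, 18.4247) (20.9334, 0) (40, 0) (40, 30.5526)]
10. shoelace: 539.8699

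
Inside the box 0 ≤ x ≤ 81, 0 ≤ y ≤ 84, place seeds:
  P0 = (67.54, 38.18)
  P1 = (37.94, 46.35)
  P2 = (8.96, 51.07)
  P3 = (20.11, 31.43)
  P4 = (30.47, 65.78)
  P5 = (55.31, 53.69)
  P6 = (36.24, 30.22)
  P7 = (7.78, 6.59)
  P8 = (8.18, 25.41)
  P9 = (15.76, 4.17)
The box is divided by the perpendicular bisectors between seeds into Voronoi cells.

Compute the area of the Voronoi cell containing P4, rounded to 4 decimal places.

Area of P4's cell: 1023.1310

1. box [0,81]×[0,84]: [(0, 0) (81, 0) (81, 84) (0, 84)]
2. ⊥bis P4·P0 via (49.005,51.98): [(0, 0) (10.3039, 0) (72.8451, 84) (0, 84)]  |A|=3492.2594
3. ⊥bis P4·P1 via (34.205,56.065): [(0, 42.9146) (59.2015, 65.6751) (72.8451, 84) (0, 84)]  |A|=1883.5974
4. ⊥bis P4·P2 via (19.715,58.425): [(24.0095, 52.1453) (59.2015, 65.6751) (72.8451, 84) (2.2251, 84)]  |A|=1354.9383
5. ⊥bis P4·P3 via (25.29,48.605): [(24.0095, 52.1453) (59.2015, 65.6751) (72.8451, 84) (2.2251, 84)]  |A|=1354.9383
6. ⊥bis P4·P5 via (42.89,59.735): [(24.0095, 52.1453) (42.6918, 59.3278) (54.7001, 84) (2.2251, 84)]  |A|=1023.131
7. ⊥bis P4·P6 via (33.355,48): [(24.0095, 52.1453) (42.6918, 59.3278) (54.7001, 84) (2.2251, 84)]  |A|=1023.131
8. ⊥bis P4·P7 via (19.125,36.185): [(24.0095, 52.1453) (42.6918, 59.3278) (54.7001, 84) (2.2251, 84)]  |A|=1023.131
9. ⊥bis P4·P8 via (19.325,45.595): [(24.0095, 52.1453) (42.6918, 59.3278) (54.7001, 84) (2.2251, 84)]  |A|=1023.131
10. ⊥bis P4·P9 via (23.115,34.975): [(24.0095, 52.1453) (42.6918, 59.3278) (54.7001, 84) (2.2251, 84)]  |A|=1023.131
11. canonical 4-gon: [(24.0095, 52.1453) (42.6918, 59.3278) (54.7001, 84) (2.2251, 84)]
12. shoelace: 1023.131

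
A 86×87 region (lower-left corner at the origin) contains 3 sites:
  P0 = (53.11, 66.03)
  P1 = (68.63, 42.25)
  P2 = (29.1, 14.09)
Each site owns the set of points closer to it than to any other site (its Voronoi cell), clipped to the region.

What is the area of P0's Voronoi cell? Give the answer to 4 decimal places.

Area of P0's cell: 2934.9688

1. box [0,86]×[0,87]: [(0, 0) (86, 0) (86, 87) (0, 87)]
2. ⊥bis P0·P1 via (60.87,54.14): [(0, 14.4132) (86, 70.5411) (86, 87) (0, 87)]  |A|=3828.9645
3. ⊥bis P0·P2 via (41.105,40.06): [(0, 59.0614) (40.0463, 40.5494) (86, 70.5411) (86, 87) (0, 87)]  |A|=2934.9688
4. canonical 5-gon: [(0, 59.0614) (40.0463, 40.5494) (86, 70.5411) (86, 87) (0, 87)]
5. shoelace: 2934.9688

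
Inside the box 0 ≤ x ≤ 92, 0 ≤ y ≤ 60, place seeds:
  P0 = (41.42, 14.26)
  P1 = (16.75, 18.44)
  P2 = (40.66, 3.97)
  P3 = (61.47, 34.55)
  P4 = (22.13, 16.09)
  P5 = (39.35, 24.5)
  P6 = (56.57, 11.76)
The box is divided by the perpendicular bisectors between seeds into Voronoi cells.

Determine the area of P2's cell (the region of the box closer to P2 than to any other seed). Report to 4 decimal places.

1. box [0,92]×[0,60]: [(0, 0) (92, 0) (92, 60) (0, 60)]
2. ⊥bis P2·P0 via (41.04,9.115): [(0, 12.1461) (0, 0) (92, 0) (92, 5.3512)]  |A|=804.8771
3. ⊥bis P2·P1 via (28.705,11.205): [(28.022, 10.0765) (21.9239, 0) (92, 0) (92, 5.3512)]  |A|=524.2395
4. ⊥bis P2·P3 via (51.065,19.26): [(69.0084, 7.0493) (28.022, 10.0765) (21.9239, 0) (79.3673, 0)]  |A|=418.1975
5. ⊥bis P2·P4 via (31.395,10.03): [(69.0084, 7.0493) (31.2686, 9.8367) (24.8346, 0) (79.3673, 0)]  |A|=386.7935
6. ⊥bis P2·P5 via (40.005,14.235): [(69.0084, 7.0493) (31.2686, 9.8367) (24.8346, 0) (79.3673, 0)]  |A|=386.7935
7. ⊥bis P2·P6 via (48.615,7.865): [(48.2642, 8.5814) (31.2686, 9.8367) (24.8346, 0) (52.4659, 0)]  |A|=206.1868
8. canonical 4-gon: [(48.2642, 8.5814) (31.2686, 9.8367) (24.8346, 0) (52.4659, 0)]
9. shoelace: 206.1868

Area of P2's cell: 206.1868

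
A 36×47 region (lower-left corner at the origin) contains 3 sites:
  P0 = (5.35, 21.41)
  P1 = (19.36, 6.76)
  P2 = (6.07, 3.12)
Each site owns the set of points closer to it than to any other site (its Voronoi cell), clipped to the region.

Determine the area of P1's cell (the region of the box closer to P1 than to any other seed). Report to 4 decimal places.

Area of P1's cell: 601.6681

1. box [0,36]×[0,47]: [(0, 0) (36, 0) (36, 47) (0, 47)]
2. ⊥bis P1·P0 via (12.355,14.085): [(0, 2.2697) (0, 0) (36, 0) (36, 36.697)]  |A|=701.4021
3. ⊥bis P1·P2 via (12.715,4.94): [(10.6554, 12.4597) (14.068, 0) (36, 0) (36, 36.697)]  |A|=601.6681
4. canonical 4-gon: [(10.6554, 12.4597) (14.068, 0) (36, 0) (36, 36.697)]
5. shoelace: 601.6681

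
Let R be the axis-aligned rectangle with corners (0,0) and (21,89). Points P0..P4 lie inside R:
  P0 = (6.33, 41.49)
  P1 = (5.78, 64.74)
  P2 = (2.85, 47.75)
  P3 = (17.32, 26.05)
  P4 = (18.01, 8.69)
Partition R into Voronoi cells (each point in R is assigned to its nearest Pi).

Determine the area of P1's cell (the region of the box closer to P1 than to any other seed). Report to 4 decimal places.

Area of P1's cell: 710.2283

1. box [0,21]×[0,89]: [(0, 0) (21, 0) (21, 89) (0, 89)]
2. ⊥bis P1·P0 via (6.055,53.115): [(0, 52.9718) (21, 53.4685) (21, 89) (0, 89)]  |A|=751.3768
3. ⊥bis P1·P2 via (4.315,56.245): [(0, 56.9891) (20.4853, 53.4564) (21, 53.4685) (21, 89) (0, 89)]  |A|=710.2283
4. ⊥bis P1·P3 via (11.55,45.395): [(0, 56.9891) (20.4853, 53.4564) (21, 53.4685) (21, 89) (0, 89)]  |A|=710.2283
5. ⊥bis P1·P4 via (11.895,36.715): [(0, 56.9891) (20.4853, 53.4564) (21, 53.4685) (21, 89) (0, 89)]  |A|=710.2283
6. canonical 5-gon: [(0, 56.9891) (20.4853, 53.4564) (21, 53.4685) (21, 89) (0, 89)]
7. shoelace: 710.2283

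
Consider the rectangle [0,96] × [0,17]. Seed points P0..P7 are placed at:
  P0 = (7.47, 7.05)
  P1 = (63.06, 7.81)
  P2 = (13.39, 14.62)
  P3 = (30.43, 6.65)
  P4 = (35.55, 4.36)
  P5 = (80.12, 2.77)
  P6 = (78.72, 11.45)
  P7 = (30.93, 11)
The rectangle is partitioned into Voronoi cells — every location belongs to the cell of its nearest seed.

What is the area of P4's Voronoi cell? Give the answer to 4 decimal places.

Area of P4's cell: 212.9111

1. box [0,96]×[0,17]: [(0, 0) (96, 0) (96, 17) (0, 17)]
2. ⊥bis P4·P0 via (21.51,5.705): [(20.9635, 0) (96, 0) (96, 17) (22.592, 17)]  |A|=1261.7782
3. ⊥bis P4·P1 via (49.305,6.085): [(20.9635, 0) (50.0681, 0) (47.9362, 17) (22.592, 17)]  |A|=462.8145
4. ⊥bis P4·P2 via (24.47,9.49): [(21.195, 2.4164) (20.9635, 0) (50.0681, 0) (47.9362, 17) (27.9471, 17)]  |A|=423.7665
5. ⊥bis P4·P3 via (32.99,5.505): [(30.5278, 0) (50.0681, 0) (47.9362, 17) (38.1313, 17)]  |A|=249.4338
6. ⊥bis P4·P5 via (57.835,3.565): [(30.5278, 0) (50.0681, 0) (47.9362, 17) (38.1313, 17)]  |A|=249.4338
7. ⊥bis P4·P6 via (57.135,7.905): [(30.5278, 0) (50.0681, 0) (47.9362, 17) (38.1313, 17)]  |A|=249.4338
8. ⊥bis P4·P7 via (33.24,7.68): [(34.2894, 8.4101) (30.5278, 0) (50.0681, 0) (47.9362, 17) (46.635, 17)]  |A|=212.9111
9. canonical 5-gon: [(34.2894, 8.4101) (30.5278, 0) (50.0681, 0) (47.9362, 17) (46.635, 17)]
10. shoelace: 212.9111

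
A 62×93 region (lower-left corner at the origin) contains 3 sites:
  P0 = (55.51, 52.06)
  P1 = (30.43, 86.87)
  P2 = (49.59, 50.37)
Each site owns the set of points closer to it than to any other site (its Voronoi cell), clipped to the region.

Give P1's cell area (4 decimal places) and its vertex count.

1. box [0,62]×[0,93]: [(0, 0) (62, 0) (62, 93) (0, 93)]
2. ⊥bis P1·P0 via (42.97,69.465): [(0, 38.5059) (62, 83.1758) (62, 93) (0, 93)]  |A|=1993.869
3. ⊥bis P1·P2 via (40.01,68.62): [(0, 47.6175) (46.5946, 72.0765) (62, 83.1758) (62, 93) (0, 93)]  |A|=1781.5926
4. canonical 5-gon: [(0, 47.6175) (46.5946, 72.0765) (62, 83.1758) (62, 93) (0, 93)]
5. shoelace: 1781.5926

Area of P1's cell: 1781.5926 (5 vertices)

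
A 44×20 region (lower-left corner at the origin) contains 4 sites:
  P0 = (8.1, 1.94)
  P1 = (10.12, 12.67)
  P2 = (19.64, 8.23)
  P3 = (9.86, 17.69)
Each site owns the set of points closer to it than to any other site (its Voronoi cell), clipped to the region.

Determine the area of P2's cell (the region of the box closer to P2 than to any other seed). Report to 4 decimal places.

Area of P2's cell: 559.8878

1. box [0,44]×[0,20]: [(0, 0) (44, 0) (44, 20) (0, 20)]
2. ⊥bis P2·P0 via (13.87,5.085): [(16.6416, 0) (44, 0) (44, 20) (5.7404, 20)]  |A|=656.1795
3. ⊥bis P2·P1 via (14.88,10.45): [(13.0659, 6.5603) (16.6416, 0) (44, 0) (44, 20) (19.334, 20)]  |A|=564.8325
4. ⊥bis P2·P3 via (14.75,12.96): [(17.2617, 15.5566) (13.0659, 6.5603) (16.6416, 0) (44, 0) (44, 20) (21.5597, 20)]  |A|=559.8878
5. canonical 6-gon: [(17.2617, 15.5566) (13.0659, 6.5603) (16.6416, 0) (44, 0) (44, 20) (21.5597, 20)]
6. shoelace: 559.8878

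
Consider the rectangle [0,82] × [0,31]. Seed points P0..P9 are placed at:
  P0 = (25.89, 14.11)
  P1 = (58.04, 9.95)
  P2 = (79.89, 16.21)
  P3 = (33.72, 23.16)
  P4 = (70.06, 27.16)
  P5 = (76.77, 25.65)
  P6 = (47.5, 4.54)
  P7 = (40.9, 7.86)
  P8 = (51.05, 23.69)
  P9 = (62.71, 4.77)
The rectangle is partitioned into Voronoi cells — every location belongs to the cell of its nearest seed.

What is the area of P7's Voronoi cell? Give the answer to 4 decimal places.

1. box [0,82]×[0,31]: [(0, 0) (82, 0) (82, 31) (0, 31)]
2. ⊥bis P7·P0 via (33.395,10.985): [(28.821, 0) (82, 0) (82, 31) (41.729, 31)]  |A|=1448.4751
3. ⊥bis P7·P1 via (49.47,8.905): [(28.821, 0) (50.5558, 0) (46.7758, 31) (41.729, 31)]  |A|=415.1157
4. ⊥bis P7·P2 via (60.395,12.035): [(28.821, 0) (50.5558, 0) (46.7758, 31) (41.729, 31)]  |A|=415.1157
5. ⊥bis P7·P3 via (37.31,15.51): [(34.786, 14.3255) (28.821, 0) (50.5558, 0) (48.05, 20.5501)]  |A|=299.7695
6. ⊥bis P7·P4 via (55.48,17.51): [(34.786, 14.3255) (28.821, 0) (50.5558, 0) (48.05, 20.5501)]  |A|=299.7695
7. ⊥bis P7·P5 via (58.835,16.755): [(34.786, 14.3255) (28.821, 0) (50.5558, 0) (48.05, 20.5501)]  |A|=299.7695
8. ⊥bis P7·P6 via (44.2,6.2): [(34.786, 14.3255) (28.821, 0) (41.0812, 0) (48.7073, 15.1602) (48.05, 20.5501)]  |A|=227.9508
9. ⊥bis P7·P8 via (45.975,15.775): [(42.5518, 17.9699) (34.786, 14.3255) (28.821, 0) (41.0812, 0) (48.2748, 14.3004)]  |A|=209.0318
10. ⊥bis P7·P9 via (51.805,6.315): [(42.5518, 17.9699) (34.786, 14.3255) (28.821, 0) (41.0812, 0) (48.2748, 14.3004)]  |A|=209.0318
11. canonical 5-gon: [(42.5518, 17.9699) (34.786, 14.3255) (28.821, 0) (41.0812, 0) (48.2748, 14.3004)]
12. shoelace: 209.0318

Area of P7's cell: 209.0318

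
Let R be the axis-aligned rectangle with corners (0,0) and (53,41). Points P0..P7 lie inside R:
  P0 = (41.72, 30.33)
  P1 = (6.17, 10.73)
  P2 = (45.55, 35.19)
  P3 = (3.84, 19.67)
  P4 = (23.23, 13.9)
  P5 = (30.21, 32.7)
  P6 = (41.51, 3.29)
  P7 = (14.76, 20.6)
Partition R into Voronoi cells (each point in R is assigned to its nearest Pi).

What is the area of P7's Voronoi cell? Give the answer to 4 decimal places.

Area of P7's cell: 275.1203

1. box [0,53]×[0,41]: [(0, 0) (53, 0) (53, 41) (0, 41)]
2. ⊥bis P7·P0 via (28.24,25.465): [(0, 0) (37.4304, 0) (22.6333, 41) (0, 41)]  |A|=1231.3076
3. ⊥bis P7·P1 via (10.465,15.665): [(0, 24.7728) (28.4642, 0) (37.4304, 0) (22.6333, 41) (0, 41)]  |A|=878.7375
4. ⊥bis P7·P2 via (30.155,27.895): [(0, 24.7728) (28.4642, 0) (37.4304, 0) (22.6333, 41) (0, 41)]  |A|=878.7375
5. ⊥bis P7·P3 via (9.3,20.135): [(9.6179, 16.4022) (28.4642, 0) (37.4304, 0) (22.6333, 41) (7.523, 41)]  |A|=708.177
6. ⊥bis P7·P4 via (18.995,17.25): [(9.6179, 16.4022) (14.7744, 11.9144) (27.3794, 27.8494) (22.6333, 41) (7.523, 41)]  |A|=399.1608
7. ⊥bis P7·P5 via (22.485,26.65): [(9.6179, 16.4022) (14.7744, 11.9144) (24.448, 24.1435) (11.2465, 41) (7.523, 41)]  |A|=275.1203
8. ⊥bis P7·P6 via (28.135,11.945): [(9.6179, 16.4022) (14.7744, 11.9144) (24.448, 24.1435) (11.2465, 41) (7.523, 41)]  |A|=275.1203
9. canonical 5-gon: [(9.6179, 16.4022) (14.7744, 11.9144) (24.448, 24.1435) (11.2465, 41) (7.523, 41)]
10. shoelace: 275.1203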